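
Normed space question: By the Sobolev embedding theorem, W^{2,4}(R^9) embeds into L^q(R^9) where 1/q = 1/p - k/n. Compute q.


Using the Sobolev embedding formula: 1/q = 1/p - k/n
1/q = 1/4 - 2/9 = 1/36
q = 1/(1/36) = 36

36.0000


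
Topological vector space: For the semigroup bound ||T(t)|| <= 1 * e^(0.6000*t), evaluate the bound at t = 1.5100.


||T(1.5100)|| <= 1 * exp(0.6000 * 1.5100)
= 1 * exp(0.9060)
= 1 * 2.4744
= 2.4744

2.4744


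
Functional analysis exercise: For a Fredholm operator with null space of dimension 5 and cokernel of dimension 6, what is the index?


The Fredholm index is defined as ind(T) = dim(ker T) - dim(coker T)
= 5 - 6
= -1

-1


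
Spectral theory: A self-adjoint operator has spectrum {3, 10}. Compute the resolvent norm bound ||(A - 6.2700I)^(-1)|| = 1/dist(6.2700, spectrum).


dist(6.2700, {3, 10}) = min(|6.2700 - 3|, |6.2700 - 10|)
= min(3.2700, 3.7300) = 3.2700
Resolvent bound = 1/3.2700 = 0.3058

0.3058


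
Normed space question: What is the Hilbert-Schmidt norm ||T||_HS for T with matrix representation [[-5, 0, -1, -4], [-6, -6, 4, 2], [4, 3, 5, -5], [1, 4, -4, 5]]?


The Hilbert-Schmidt norm is sqrt(sum of squares of all entries).
Sum of squares = (-5)^2 + 0^2 + (-1)^2 + (-4)^2 + (-6)^2 + (-6)^2 + 4^2 + 2^2 + 4^2 + 3^2 + 5^2 + (-5)^2 + 1^2 + 4^2 + (-4)^2 + 5^2
= 25 + 0 + 1 + 16 + 36 + 36 + 16 + 4 + 16 + 9 + 25 + 25 + 1 + 16 + 16 + 25 = 267
||T||_HS = sqrt(267) = 16.3401

16.3401


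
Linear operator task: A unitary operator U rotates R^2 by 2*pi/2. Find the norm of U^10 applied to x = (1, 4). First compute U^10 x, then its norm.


U is a rotation by theta = 2*pi/2
U^10 = rotation by 10*theta = 20*pi/2 = 0*pi/2 (mod 2*pi)
cos(0*pi/2) = 1.0000, sin(0*pi/2) = 0.0000
U^10 x = (1.0000 * 1 - 0.0000 * 4, 0.0000 * 1 + 1.0000 * 4)
= (1.0000, 4.0000)
||U^10 x|| = sqrt(1.0000^2 + 4.0000^2) = sqrt(17.0000) = 4.1231

4.1231


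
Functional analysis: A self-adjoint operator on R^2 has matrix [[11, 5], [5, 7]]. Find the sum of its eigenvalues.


For a self-adjoint (symmetric) matrix, the eigenvalues are real.
The sum of eigenvalues equals the trace of the matrix.
trace = 11 + 7 = 18

18


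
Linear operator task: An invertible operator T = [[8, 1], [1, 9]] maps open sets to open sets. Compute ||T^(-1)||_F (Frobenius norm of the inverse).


det(T) = 8*9 - 1*1 = 71
T^(-1) = (1/71) * [[9, -1], [-1, 8]] = [[0.1268, -0.0141], [-0.0141, 0.1127]]
||T^(-1)||_F^2 = 0.1268^2 + (-0.0141)^2 + (-0.0141)^2 + 0.1127^2 = 0.0292
||T^(-1)||_F = sqrt(0.0292) = 0.1708

0.1708


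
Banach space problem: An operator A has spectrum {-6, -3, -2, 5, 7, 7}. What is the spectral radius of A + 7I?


Spectrum of A + 7I = {1, 4, 5, 12, 14, 14}
Spectral radius = max |lambda| over the shifted spectrum
= max(1, 4, 5, 12, 14, 14) = 14

14


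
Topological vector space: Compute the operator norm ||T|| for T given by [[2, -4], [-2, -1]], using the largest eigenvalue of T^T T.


A^T A = [[8, -6], [-6, 17]]
trace(A^T A) = 25, det(A^T A) = 100
discriminant = 25^2 - 4*100 = 225
Largest eigenvalue of A^T A = (trace + sqrt(disc))/2 = 20.0000
||T|| = sqrt(20.0000) = 4.4721

4.4721


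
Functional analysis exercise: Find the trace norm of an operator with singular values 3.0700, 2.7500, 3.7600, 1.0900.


The nuclear norm is the sum of all singular values.
||T||_1 = 3.0700 + 2.7500 + 3.7600 + 1.0900
= 10.6700

10.6700


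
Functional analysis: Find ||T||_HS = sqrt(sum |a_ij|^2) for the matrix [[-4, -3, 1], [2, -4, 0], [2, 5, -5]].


The Hilbert-Schmidt norm is sqrt(sum of squares of all entries).
Sum of squares = (-4)^2 + (-3)^2 + 1^2 + 2^2 + (-4)^2 + 0^2 + 2^2 + 5^2 + (-5)^2
= 16 + 9 + 1 + 4 + 16 + 0 + 4 + 25 + 25 = 100
||T||_HS = sqrt(100) = 10.0000

10.0000


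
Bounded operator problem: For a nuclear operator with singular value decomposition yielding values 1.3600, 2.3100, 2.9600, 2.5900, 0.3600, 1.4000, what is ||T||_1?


The nuclear norm is the sum of all singular values.
||T||_1 = 1.3600 + 2.3100 + 2.9600 + 2.5900 + 0.3600 + 1.4000
= 10.9800

10.9800


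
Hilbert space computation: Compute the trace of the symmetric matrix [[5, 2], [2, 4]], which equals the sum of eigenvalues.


For a self-adjoint (symmetric) matrix, the eigenvalues are real.
The sum of eigenvalues equals the trace of the matrix.
trace = 5 + 4 = 9

9


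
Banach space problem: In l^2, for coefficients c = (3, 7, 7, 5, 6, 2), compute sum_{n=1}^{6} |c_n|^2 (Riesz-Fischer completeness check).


sum |c_n|^2 = 3^2 + 7^2 + 7^2 + 5^2 + 6^2 + 2^2
= 9 + 49 + 49 + 25 + 36 + 4
= 172

172


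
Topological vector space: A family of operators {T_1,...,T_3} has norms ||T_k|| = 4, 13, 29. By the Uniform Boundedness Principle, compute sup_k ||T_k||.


By the Uniform Boundedness Principle, the supremum of norms is finite.
sup_k ||T_k|| = max(4, 13, 29) = 29

29


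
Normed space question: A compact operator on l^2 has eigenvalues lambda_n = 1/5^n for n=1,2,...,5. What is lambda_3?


The eigenvalue formula gives lambda_3 = 1/5^3
= 1/125
= 0.0080

0.0080


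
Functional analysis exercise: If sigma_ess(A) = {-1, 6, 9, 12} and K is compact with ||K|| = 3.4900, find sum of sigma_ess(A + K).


By Weyl's theorem, the essential spectrum is invariant under compact perturbations.
sigma_ess(A + K) = sigma_ess(A) = {-1, 6, 9, 12}
Sum = -1 + 6 + 9 + 12 = 26

26


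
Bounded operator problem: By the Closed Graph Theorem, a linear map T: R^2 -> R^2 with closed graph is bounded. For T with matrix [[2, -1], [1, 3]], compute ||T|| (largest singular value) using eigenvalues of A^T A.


A^T A = [[5, 1], [1, 10]]
trace(A^T A) = 15, det(A^T A) = 49
discriminant = 15^2 - 4*49 = 29
Largest eigenvalue of A^T A = (trace + sqrt(disc))/2 = 10.1926
||T|| = sqrt(10.1926) = 3.1926

3.1926


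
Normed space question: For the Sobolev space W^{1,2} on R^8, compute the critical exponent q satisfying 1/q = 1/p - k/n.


Using the Sobolev embedding formula: 1/q = 1/p - k/n
1/q = 1/2 - 1/8 = 3/8
q = 1/(3/8) = 8/3 = 2.6667

2.6667


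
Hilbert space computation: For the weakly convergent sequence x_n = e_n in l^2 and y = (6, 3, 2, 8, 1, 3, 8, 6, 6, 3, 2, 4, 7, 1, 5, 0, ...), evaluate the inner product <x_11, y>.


x_11 = e_11 is the standard basis vector with 1 in position 11.
<x_11, y> = y_11 = 2
As n -> infinity, <x_n, y> -> 0, confirming weak convergence of (x_n) to 0.

2


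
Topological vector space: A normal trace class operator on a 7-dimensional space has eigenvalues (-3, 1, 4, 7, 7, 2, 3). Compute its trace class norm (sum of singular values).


For a normal operator, singular values equal |eigenvalues|.
Trace norm = sum |lambda_i| = 3 + 1 + 4 + 7 + 7 + 2 + 3
= 27

27


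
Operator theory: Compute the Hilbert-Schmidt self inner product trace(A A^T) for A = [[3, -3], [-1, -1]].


trace(A * A^T) = sum of squares of all entries
= 3^2 + (-3)^2 + (-1)^2 + (-1)^2
= 9 + 9 + 1 + 1
= 20

20


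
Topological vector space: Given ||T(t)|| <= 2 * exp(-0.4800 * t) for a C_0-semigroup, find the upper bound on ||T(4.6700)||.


||T(4.6700)|| <= 2 * exp(-0.4800 * 4.6700)
= 2 * exp(-2.2416)
= 2 * 0.1063
= 0.2126

0.2126


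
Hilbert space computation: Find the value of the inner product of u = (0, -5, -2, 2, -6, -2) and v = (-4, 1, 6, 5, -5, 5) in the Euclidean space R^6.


Computing the standard inner product <u, v> = sum u_i * v_i
= 0*-4 + -5*1 + -2*6 + 2*5 + -6*-5 + -2*5
= 0 + -5 + -12 + 10 + 30 + -10
= 13

13


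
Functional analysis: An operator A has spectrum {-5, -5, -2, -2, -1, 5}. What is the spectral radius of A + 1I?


Spectrum of A + 1I = {-4, -4, -1, -1, 0, 6}
Spectral radius = max |lambda| over the shifted spectrum
= max(4, 4, 1, 1, 0, 6) = 6

6


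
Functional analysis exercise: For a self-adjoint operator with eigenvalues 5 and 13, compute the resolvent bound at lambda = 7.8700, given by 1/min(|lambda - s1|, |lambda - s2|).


dist(7.8700, {5, 13}) = min(|7.8700 - 5|, |7.8700 - 13|)
= min(2.8700, 5.1300) = 2.8700
Resolvent bound = 1/2.8700 = 0.3484

0.3484


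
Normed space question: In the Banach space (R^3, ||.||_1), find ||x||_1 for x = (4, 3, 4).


The l^1 norm equals the sum of absolute values of all components.
||x||_1 = 4 + 3 + 4
= 11

11.0000


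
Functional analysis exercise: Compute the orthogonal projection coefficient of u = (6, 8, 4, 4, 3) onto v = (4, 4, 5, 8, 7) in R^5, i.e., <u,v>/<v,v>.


Computing <u,v> = 6*4 + 8*4 + 4*5 + 4*8 + 3*7 = 129
Computing <v,v> = 4^2 + 4^2 + 5^2 + 8^2 + 7^2 = 170
Projection coefficient = 129/170 = 0.7588

0.7588


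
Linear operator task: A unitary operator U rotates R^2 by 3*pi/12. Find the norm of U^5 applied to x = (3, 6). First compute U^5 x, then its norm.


U is a rotation by theta = 3*pi/12
U^5 = rotation by 5*theta = 15*pi/12
cos(15*pi/12) = -0.7071, sin(15*pi/12) = -0.7071
U^5 x = (-0.7071 * 3 - -0.7071 * 6, -0.7071 * 3 + -0.7071 * 6)
= (2.1213, -6.3640)
||U^5 x|| = sqrt(2.1213^2 + (-6.3640)^2) = sqrt(45.0000) = 6.7082

6.7082


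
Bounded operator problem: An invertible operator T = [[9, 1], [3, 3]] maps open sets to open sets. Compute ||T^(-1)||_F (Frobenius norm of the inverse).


det(T) = 9*3 - 1*3 = 24
T^(-1) = (1/24) * [[3, -1], [-3, 9]] = [[0.1250, -0.0417], [-0.1250, 0.3750]]
||T^(-1)||_F^2 = 0.1250^2 + (-0.0417)^2 + (-0.1250)^2 + 0.3750^2 = 0.1736
||T^(-1)||_F = sqrt(0.1736) = 0.4167

0.4167


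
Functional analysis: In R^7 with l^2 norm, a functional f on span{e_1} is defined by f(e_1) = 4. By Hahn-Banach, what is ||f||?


The norm of f is given by ||f|| = sup_{||x||=1} |f(x)|.
On span{e_1}, ||e_1|| = 1, so ||f|| = |f(e_1)| / ||e_1||
= |4| / 1 = 4.0000

4.0000


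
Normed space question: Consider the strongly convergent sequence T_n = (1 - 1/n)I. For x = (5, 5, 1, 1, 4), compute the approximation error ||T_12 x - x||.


T_12 x - x = (1 - 1/12)x - x = -x/12
||x|| = sqrt(68) = 8.2462
||T_12 x - x|| = ||x||/12 = 8.2462/12 = 0.6872

0.6872


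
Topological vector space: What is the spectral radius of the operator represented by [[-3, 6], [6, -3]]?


For a 2x2 matrix, eigenvalues satisfy lambda^2 - (trace)*lambda + det = 0
trace = -3 + -3 = -6
det = -3*-3 - 6*6 = -27
discriminant = (-6)^2 - 4*(-27) = 144
spectral radius = max |eigenvalue| = 9.0000

9.0000


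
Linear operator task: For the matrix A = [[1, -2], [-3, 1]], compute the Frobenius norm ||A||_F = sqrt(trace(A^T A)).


||A||_F^2 = sum a_ij^2
= 1^2 + (-2)^2 + (-3)^2 + 1^2
= 1 + 4 + 9 + 1 = 15
||A||_F = sqrt(15) = 3.8730

3.8730


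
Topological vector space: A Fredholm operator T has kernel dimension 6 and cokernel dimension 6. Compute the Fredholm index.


The Fredholm index is defined as ind(T) = dim(ker T) - dim(coker T)
= 6 - 6
= 0

0


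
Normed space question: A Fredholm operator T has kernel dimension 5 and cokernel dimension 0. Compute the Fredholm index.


The Fredholm index is defined as ind(T) = dim(ker T) - dim(coker T)
= 5 - 0
= 5

5


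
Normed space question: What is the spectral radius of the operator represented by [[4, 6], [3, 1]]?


For a 2x2 matrix, eigenvalues satisfy lambda^2 - (trace)*lambda + det = 0
trace = 4 + 1 = 5
det = 4*1 - 6*3 = -14
discriminant = 5^2 - 4*(-14) = 81
spectral radius = max |eigenvalue| = 7.0000

7.0000


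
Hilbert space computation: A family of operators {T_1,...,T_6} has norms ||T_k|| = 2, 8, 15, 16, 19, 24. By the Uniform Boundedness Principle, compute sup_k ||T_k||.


By the Uniform Boundedness Principle, the supremum of norms is finite.
sup_k ||T_k|| = max(2, 8, 15, 16, 19, 24) = 24

24


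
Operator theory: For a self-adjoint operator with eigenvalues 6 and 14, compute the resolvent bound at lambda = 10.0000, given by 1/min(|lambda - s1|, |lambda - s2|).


dist(10.0000, {6, 14}) = min(|10.0000 - 6|, |10.0000 - 14|)
= min(4.0000, 4.0000) = 4.0000
Resolvent bound = 1/4.0000 = 0.2500

0.2500


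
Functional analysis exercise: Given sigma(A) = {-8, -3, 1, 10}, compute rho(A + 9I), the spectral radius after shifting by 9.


Spectrum of A + 9I = {1, 6, 10, 19}
Spectral radius = max |lambda| over the shifted spectrum
= max(1, 6, 10, 19) = 19

19


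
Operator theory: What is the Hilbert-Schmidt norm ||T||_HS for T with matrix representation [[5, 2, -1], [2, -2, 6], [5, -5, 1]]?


The Hilbert-Schmidt norm is sqrt(sum of squares of all entries).
Sum of squares = 5^2 + 2^2 + (-1)^2 + 2^2 + (-2)^2 + 6^2 + 5^2 + (-5)^2 + 1^2
= 25 + 4 + 1 + 4 + 4 + 36 + 25 + 25 + 1 = 125
||T||_HS = sqrt(125) = 11.1803

11.1803


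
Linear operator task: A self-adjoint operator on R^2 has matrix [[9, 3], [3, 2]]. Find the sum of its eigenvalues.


For a self-adjoint (symmetric) matrix, the eigenvalues are real.
The sum of eigenvalues equals the trace of the matrix.
trace = 9 + 2 = 11

11


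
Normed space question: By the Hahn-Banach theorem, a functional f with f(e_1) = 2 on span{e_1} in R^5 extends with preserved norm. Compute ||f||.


The norm of f is given by ||f|| = sup_{||x||=1} |f(x)|.
On span{e_1}, ||e_1|| = 1, so ||f|| = |f(e_1)| / ||e_1||
= |2| / 1 = 2.0000

2.0000


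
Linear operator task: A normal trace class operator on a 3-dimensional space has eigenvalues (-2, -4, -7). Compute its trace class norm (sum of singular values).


For a normal operator, singular values equal |eigenvalues|.
Trace norm = sum |lambda_i| = 2 + 4 + 7
= 13

13


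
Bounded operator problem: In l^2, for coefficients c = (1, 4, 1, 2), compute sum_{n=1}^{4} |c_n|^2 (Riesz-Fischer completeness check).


sum |c_n|^2 = 1^2 + 4^2 + 1^2 + 2^2
= 1 + 16 + 1 + 4
= 22

22


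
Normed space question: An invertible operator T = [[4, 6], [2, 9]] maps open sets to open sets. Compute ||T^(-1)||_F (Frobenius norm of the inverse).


det(T) = 4*9 - 6*2 = 24
T^(-1) = (1/24) * [[9, -6], [-2, 4]] = [[0.3750, -0.2500], [-0.0833, 0.1667]]
||T^(-1)||_F^2 = 0.3750^2 + (-0.2500)^2 + (-0.0833)^2 + 0.1667^2 = 0.2378
||T^(-1)||_F = sqrt(0.2378) = 0.4877

0.4877


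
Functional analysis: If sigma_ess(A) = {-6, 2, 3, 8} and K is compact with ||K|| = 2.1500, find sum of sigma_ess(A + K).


By Weyl's theorem, the essential spectrum is invariant under compact perturbations.
sigma_ess(A + K) = sigma_ess(A) = {-6, 2, 3, 8}
Sum = -6 + 2 + 3 + 8 = 7

7


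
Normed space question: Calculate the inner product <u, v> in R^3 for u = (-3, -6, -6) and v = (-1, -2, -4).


Computing the standard inner product <u, v> = sum u_i * v_i
= -3*-1 + -6*-2 + -6*-4
= 3 + 12 + 24
= 39

39


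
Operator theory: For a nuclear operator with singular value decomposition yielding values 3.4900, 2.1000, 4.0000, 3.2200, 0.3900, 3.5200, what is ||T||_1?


The nuclear norm is the sum of all singular values.
||T||_1 = 3.4900 + 2.1000 + 4.0000 + 3.2200 + 0.3900 + 3.5200
= 16.7200

16.7200


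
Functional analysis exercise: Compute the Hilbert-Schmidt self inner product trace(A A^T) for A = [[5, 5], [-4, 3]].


trace(A * A^T) = sum of squares of all entries
= 5^2 + 5^2 + (-4)^2 + 3^2
= 25 + 25 + 16 + 9
= 75

75


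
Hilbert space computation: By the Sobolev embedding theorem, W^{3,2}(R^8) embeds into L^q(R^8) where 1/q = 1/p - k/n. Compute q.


Using the Sobolev embedding formula: 1/q = 1/p - k/n
1/q = 1/2 - 3/8 = 1/8
q = 1/(1/8) = 8

8.0000


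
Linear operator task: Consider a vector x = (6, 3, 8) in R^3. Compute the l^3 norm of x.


The l^3 norm = (sum |x_i|^3)^(1/3)
Sum of 3th powers = 216 + 27 + 512 = 755
||x||_3 = (755)^(1/3) = 9.1057

9.1057


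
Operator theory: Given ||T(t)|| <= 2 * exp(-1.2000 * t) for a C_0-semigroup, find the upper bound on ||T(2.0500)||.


||T(2.0500)|| <= 2 * exp(-1.2000 * 2.0500)
= 2 * exp(-2.4600)
= 2 * 0.0854
= 0.1709

0.1709


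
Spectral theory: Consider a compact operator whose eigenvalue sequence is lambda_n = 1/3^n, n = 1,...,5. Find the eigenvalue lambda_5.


The eigenvalue formula gives lambda_5 = 1/3^5
= 1/243
= 0.0041

0.0041


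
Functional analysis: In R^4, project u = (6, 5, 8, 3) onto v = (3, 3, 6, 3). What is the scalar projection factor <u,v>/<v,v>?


Computing <u,v> = 6*3 + 5*3 + 8*6 + 3*3 = 90
Computing <v,v> = 3^2 + 3^2 + 6^2 + 3^2 = 63
Projection coefficient = 90/63 = 1.4286

1.4286


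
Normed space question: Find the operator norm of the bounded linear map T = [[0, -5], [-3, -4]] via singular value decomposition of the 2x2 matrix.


A^T A = [[9, 12], [12, 41]]
trace(A^T A) = 50, det(A^T A) = 225
discriminant = 50^2 - 4*225 = 1600
Largest eigenvalue of A^T A = (trace + sqrt(disc))/2 = 45.0000
||T|| = sqrt(45.0000) = 6.7082

6.7082


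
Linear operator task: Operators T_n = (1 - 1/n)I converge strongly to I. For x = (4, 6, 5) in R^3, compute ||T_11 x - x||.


T_11 x - x = (1 - 1/11)x - x = -x/11
||x|| = sqrt(77) = 8.7750
||T_11 x - x|| = ||x||/11 = 8.7750/11 = 0.7977

0.7977


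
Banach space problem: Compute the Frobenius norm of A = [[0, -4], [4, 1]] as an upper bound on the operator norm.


||A||_F^2 = sum a_ij^2
= 0^2 + (-4)^2 + 4^2 + 1^2
= 0 + 16 + 16 + 1 = 33
||A||_F = sqrt(33) = 5.7446

5.7446


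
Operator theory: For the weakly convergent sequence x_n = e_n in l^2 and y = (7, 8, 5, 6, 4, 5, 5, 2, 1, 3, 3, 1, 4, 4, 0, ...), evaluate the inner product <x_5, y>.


x_5 = e_5 is the standard basis vector with 1 in position 5.
<x_5, y> = y_5 = 4
As n -> infinity, <x_n, y> -> 0, confirming weak convergence of (x_n) to 0.

4


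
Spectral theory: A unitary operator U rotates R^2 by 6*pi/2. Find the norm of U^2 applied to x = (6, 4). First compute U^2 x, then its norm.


U is a rotation by theta = 6*pi/2
U^2 = rotation by 2*theta = 12*pi/2 = 0*pi/2 (mod 2*pi)
cos(0*pi/2) = 1.0000, sin(0*pi/2) = 0.0000
U^2 x = (1.0000 * 6 - 0.0000 * 4, 0.0000 * 6 + 1.0000 * 4)
= (6.0000, 4.0000)
||U^2 x|| = sqrt(6.0000^2 + 4.0000^2) = sqrt(52.0000) = 7.2111

7.2111


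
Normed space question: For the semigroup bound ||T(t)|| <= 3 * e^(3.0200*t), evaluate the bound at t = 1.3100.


||T(1.3100)|| <= 3 * exp(3.0200 * 1.3100)
= 3 * exp(3.9562)
= 3 * 52.2584
= 156.7751

156.7751


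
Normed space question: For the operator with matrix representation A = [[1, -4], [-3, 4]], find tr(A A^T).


trace(A * A^T) = sum of squares of all entries
= 1^2 + (-4)^2 + (-3)^2 + 4^2
= 1 + 16 + 9 + 16
= 42

42


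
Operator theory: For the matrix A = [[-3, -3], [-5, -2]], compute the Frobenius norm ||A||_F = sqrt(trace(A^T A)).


||A||_F^2 = sum a_ij^2
= (-3)^2 + (-3)^2 + (-5)^2 + (-2)^2
= 9 + 9 + 25 + 4 = 47
||A||_F = sqrt(47) = 6.8557

6.8557


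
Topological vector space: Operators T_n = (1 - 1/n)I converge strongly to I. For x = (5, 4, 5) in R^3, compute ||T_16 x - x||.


T_16 x - x = (1 - 1/16)x - x = -x/16
||x|| = sqrt(66) = 8.1240
||T_16 x - x|| = ||x||/16 = 8.1240/16 = 0.5078

0.5078


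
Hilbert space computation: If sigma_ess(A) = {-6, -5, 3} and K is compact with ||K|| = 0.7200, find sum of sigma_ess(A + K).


By Weyl's theorem, the essential spectrum is invariant under compact perturbations.
sigma_ess(A + K) = sigma_ess(A) = {-6, -5, 3}
Sum = -6 + -5 + 3 = -8

-8


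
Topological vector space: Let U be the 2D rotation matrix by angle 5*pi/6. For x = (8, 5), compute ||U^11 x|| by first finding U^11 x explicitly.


U is a rotation by theta = 5*pi/6
U^11 = rotation by 11*theta = 55*pi/6 = 7*pi/6 (mod 2*pi)
cos(7*pi/6) = -0.8660, sin(7*pi/6) = -0.5000
U^11 x = (-0.8660 * 8 - -0.5000 * 5, -0.5000 * 8 + -0.8660 * 5)
= (-4.4282, -8.3301)
||U^11 x|| = sqrt((-4.4282)^2 + (-8.3301)^2) = sqrt(89.0000) = 9.4340

9.4340


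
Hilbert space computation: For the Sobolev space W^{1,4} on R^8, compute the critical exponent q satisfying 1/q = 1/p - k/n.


Using the Sobolev embedding formula: 1/q = 1/p - k/n
1/q = 1/4 - 1/8 = 1/8
q = 1/(1/8) = 8

8.0000


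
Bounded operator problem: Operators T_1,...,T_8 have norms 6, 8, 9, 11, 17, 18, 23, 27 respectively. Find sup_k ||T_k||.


By the Uniform Boundedness Principle, the supremum of norms is finite.
sup_k ||T_k|| = max(6, 8, 9, 11, 17, 18, 23, 27) = 27

27


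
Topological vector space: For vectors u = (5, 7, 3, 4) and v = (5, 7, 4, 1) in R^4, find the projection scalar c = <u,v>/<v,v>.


Computing <u,v> = 5*5 + 7*7 + 3*4 + 4*1 = 90
Computing <v,v> = 5^2 + 7^2 + 4^2 + 1^2 = 91
Projection coefficient = 90/91 = 0.9890

0.9890


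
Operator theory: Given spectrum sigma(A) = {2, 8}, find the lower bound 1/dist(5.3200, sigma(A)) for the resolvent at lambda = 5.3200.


dist(5.3200, {2, 8}) = min(|5.3200 - 2|, |5.3200 - 8|)
= min(3.3200, 2.6800) = 2.6800
Resolvent bound = 1/2.6800 = 0.3731

0.3731


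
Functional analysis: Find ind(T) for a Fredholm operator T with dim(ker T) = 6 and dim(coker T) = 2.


The Fredholm index is defined as ind(T) = dim(ker T) - dim(coker T)
= 6 - 2
= 4

4


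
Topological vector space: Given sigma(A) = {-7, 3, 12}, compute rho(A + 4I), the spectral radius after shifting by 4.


Spectrum of A + 4I = {-3, 7, 16}
Spectral radius = max |lambda| over the shifted spectrum
= max(3, 7, 16) = 16

16


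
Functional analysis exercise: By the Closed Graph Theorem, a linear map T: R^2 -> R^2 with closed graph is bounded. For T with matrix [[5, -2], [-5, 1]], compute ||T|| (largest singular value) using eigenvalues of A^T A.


A^T A = [[50, -15], [-15, 5]]
trace(A^T A) = 55, det(A^T A) = 25
discriminant = 55^2 - 4*25 = 2925
Largest eigenvalue of A^T A = (trace + sqrt(disc))/2 = 54.5416
||T|| = sqrt(54.5416) = 7.3852

7.3852


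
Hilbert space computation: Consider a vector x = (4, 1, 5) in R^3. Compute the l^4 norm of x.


The l^4 norm = (sum |x_i|^4)^(1/4)
Sum of 4th powers = 256 + 1 + 625 = 882
||x||_4 = (882)^(1/4) = 5.4496

5.4496


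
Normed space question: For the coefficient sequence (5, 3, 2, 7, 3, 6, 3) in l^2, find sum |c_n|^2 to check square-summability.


sum |c_n|^2 = 5^2 + 3^2 + 2^2 + 7^2 + 3^2 + 6^2 + 3^2
= 25 + 9 + 4 + 49 + 9 + 36 + 9
= 141

141


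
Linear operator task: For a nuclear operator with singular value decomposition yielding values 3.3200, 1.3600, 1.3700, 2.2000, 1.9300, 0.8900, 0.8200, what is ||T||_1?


The nuclear norm is the sum of all singular values.
||T||_1 = 3.3200 + 1.3600 + 1.3700 + 2.2000 + 1.9300 + 0.8900 + 0.8200
= 11.8900

11.8900


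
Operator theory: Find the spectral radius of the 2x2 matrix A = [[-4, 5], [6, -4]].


For a 2x2 matrix, eigenvalues satisfy lambda^2 - (trace)*lambda + det = 0
trace = -4 + -4 = -8
det = -4*-4 - 5*6 = -14
discriminant = (-8)^2 - 4*(-14) = 120
spectral radius = max |eigenvalue| = 9.4772

9.4772


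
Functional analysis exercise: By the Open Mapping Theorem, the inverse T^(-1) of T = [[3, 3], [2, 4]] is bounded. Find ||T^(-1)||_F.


det(T) = 3*4 - 3*2 = 6
T^(-1) = (1/6) * [[4, -3], [-2, 3]] = [[0.6667, -0.5000], [-0.3333, 0.5000]]
||T^(-1)||_F^2 = 0.6667^2 + (-0.5000)^2 + (-0.3333)^2 + 0.5000^2 = 1.0556
||T^(-1)||_F = sqrt(1.0556) = 1.0274

1.0274


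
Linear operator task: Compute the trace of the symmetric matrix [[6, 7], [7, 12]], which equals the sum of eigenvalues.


For a self-adjoint (symmetric) matrix, the eigenvalues are real.
The sum of eigenvalues equals the trace of the matrix.
trace = 6 + 12 = 18

18


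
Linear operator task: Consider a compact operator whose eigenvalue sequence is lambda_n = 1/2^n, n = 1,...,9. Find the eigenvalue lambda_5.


The eigenvalue formula gives lambda_5 = 1/2^5
= 1/32
= 0.0312

0.0312


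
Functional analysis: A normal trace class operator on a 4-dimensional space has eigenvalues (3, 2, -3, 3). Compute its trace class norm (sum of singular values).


For a normal operator, singular values equal |eigenvalues|.
Trace norm = sum |lambda_i| = 3 + 2 + 3 + 3
= 11

11


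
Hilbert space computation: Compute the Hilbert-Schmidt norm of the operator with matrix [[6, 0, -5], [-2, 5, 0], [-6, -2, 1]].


The Hilbert-Schmidt norm is sqrt(sum of squares of all entries).
Sum of squares = 6^2 + 0^2 + (-5)^2 + (-2)^2 + 5^2 + 0^2 + (-6)^2 + (-2)^2 + 1^2
= 36 + 0 + 25 + 4 + 25 + 0 + 36 + 4 + 1 = 131
||T||_HS = sqrt(131) = 11.4455

11.4455


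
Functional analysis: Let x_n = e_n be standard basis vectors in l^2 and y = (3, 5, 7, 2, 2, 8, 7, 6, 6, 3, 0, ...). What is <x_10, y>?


x_10 = e_10 is the standard basis vector with 1 in position 10.
<x_10, y> = y_10 = 3
As n -> infinity, <x_n, y> -> 0, confirming weak convergence of (x_n) to 0.

3


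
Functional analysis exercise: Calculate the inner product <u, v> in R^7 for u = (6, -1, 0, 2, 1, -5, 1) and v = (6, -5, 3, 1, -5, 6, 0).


Computing the standard inner product <u, v> = sum u_i * v_i
= 6*6 + -1*-5 + 0*3 + 2*1 + 1*-5 + -5*6 + 1*0
= 36 + 5 + 0 + 2 + -5 + -30 + 0
= 8

8


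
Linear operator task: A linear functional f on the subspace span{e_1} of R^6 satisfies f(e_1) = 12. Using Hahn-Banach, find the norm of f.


The norm of f is given by ||f|| = sup_{||x||=1} |f(x)|.
On span{e_1}, ||e_1|| = 1, so ||f|| = |f(e_1)| / ||e_1||
= |12| / 1 = 12.0000

12.0000


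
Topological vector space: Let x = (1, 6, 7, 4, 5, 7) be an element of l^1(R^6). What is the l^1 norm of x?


The l^1 norm equals the sum of absolute values of all components.
||x||_1 = 1 + 6 + 7 + 4 + 5 + 7
= 30

30.0000


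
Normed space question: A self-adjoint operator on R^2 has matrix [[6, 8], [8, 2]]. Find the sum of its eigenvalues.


For a self-adjoint (symmetric) matrix, the eigenvalues are real.
The sum of eigenvalues equals the trace of the matrix.
trace = 6 + 2 = 8

8


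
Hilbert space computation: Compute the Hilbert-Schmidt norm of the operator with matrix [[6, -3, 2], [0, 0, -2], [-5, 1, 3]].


The Hilbert-Schmidt norm is sqrt(sum of squares of all entries).
Sum of squares = 6^2 + (-3)^2 + 2^2 + 0^2 + 0^2 + (-2)^2 + (-5)^2 + 1^2 + 3^2
= 36 + 9 + 4 + 0 + 0 + 4 + 25 + 1 + 9 = 88
||T||_HS = sqrt(88) = 9.3808

9.3808


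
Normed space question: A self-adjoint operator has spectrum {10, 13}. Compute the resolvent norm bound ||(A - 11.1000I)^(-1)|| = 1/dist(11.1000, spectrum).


dist(11.1000, {10, 13}) = min(|11.1000 - 10|, |11.1000 - 13|)
= min(1.1000, 1.9000) = 1.1000
Resolvent bound = 1/1.1000 = 0.9091

0.9091


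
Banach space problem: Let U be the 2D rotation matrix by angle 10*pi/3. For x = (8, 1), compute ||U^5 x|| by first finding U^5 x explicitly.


U is a rotation by theta = 10*pi/3
U^5 = rotation by 5*theta = 50*pi/3 = 2*pi/3 (mod 2*pi)
cos(2*pi/3) = -0.5000, sin(2*pi/3) = 0.8660
U^5 x = (-0.5000 * 8 - 0.8660 * 1, 0.8660 * 8 + -0.5000 * 1)
= (-4.8660, 6.4282)
||U^5 x|| = sqrt((-4.8660)^2 + 6.4282^2) = sqrt(65.0000) = 8.0623

8.0623


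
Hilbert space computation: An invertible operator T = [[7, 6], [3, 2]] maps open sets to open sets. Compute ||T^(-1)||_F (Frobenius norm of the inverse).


det(T) = 7*2 - 6*3 = -4
T^(-1) = (1/-4) * [[2, -6], [-3, 7]] = [[-0.5000, 1.5000], [0.7500, -1.7500]]
||T^(-1)||_F^2 = (-0.5000)^2 + 1.5000^2 + 0.7500^2 + (-1.7500)^2 = 6.1250
||T^(-1)||_F = sqrt(6.1250) = 2.4749

2.4749


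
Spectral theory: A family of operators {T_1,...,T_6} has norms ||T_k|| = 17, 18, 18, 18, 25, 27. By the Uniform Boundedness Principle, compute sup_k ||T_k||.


By the Uniform Boundedness Principle, the supremum of norms is finite.
sup_k ||T_k|| = max(17, 18, 18, 18, 25, 27) = 27

27


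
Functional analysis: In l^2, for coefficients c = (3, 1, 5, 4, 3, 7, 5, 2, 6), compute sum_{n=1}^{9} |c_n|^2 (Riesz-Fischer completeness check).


sum |c_n|^2 = 3^2 + 1^2 + 5^2 + 4^2 + 3^2 + 7^2 + 5^2 + 2^2 + 6^2
= 9 + 1 + 25 + 16 + 9 + 49 + 25 + 4 + 36
= 174

174


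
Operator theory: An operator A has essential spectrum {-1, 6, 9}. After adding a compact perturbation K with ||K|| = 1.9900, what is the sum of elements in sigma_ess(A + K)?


By Weyl's theorem, the essential spectrum is invariant under compact perturbations.
sigma_ess(A + K) = sigma_ess(A) = {-1, 6, 9}
Sum = -1 + 6 + 9 = 14

14


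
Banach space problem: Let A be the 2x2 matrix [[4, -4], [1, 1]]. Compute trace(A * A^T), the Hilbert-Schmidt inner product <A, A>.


trace(A * A^T) = sum of squares of all entries
= 4^2 + (-4)^2 + 1^2 + 1^2
= 16 + 16 + 1 + 1
= 34

34


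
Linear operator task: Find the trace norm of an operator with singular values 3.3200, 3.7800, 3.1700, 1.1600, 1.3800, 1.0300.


The nuclear norm is the sum of all singular values.
||T||_1 = 3.3200 + 3.7800 + 3.1700 + 1.1600 + 1.3800 + 1.0300
= 13.8400

13.8400


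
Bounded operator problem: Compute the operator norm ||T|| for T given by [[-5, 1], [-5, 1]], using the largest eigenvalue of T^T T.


A^T A = [[50, -10], [-10, 2]]
trace(A^T A) = 52, det(A^T A) = 0
discriminant = 52^2 - 4*0 = 2704
Largest eigenvalue of A^T A = (trace + sqrt(disc))/2 = 52.0000
||T|| = sqrt(52.0000) = 7.2111

7.2111


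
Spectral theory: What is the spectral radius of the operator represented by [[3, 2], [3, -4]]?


For a 2x2 matrix, eigenvalues satisfy lambda^2 - (trace)*lambda + det = 0
trace = 3 + -4 = -1
det = 3*-4 - 2*3 = -18
discriminant = (-1)^2 - 4*(-18) = 73
spectral radius = max |eigenvalue| = 4.7720

4.7720


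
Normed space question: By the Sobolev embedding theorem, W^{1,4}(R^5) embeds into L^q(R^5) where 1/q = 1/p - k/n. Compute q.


Using the Sobolev embedding formula: 1/q = 1/p - k/n
1/q = 1/4 - 1/5 = 1/20
q = 1/(1/20) = 20

20.0000


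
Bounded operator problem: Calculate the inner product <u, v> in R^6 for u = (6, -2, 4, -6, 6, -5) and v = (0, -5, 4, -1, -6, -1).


Computing the standard inner product <u, v> = sum u_i * v_i
= 6*0 + -2*-5 + 4*4 + -6*-1 + 6*-6 + -5*-1
= 0 + 10 + 16 + 6 + -36 + 5
= 1

1


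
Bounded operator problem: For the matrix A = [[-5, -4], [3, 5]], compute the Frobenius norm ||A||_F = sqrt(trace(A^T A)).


||A||_F^2 = sum a_ij^2
= (-5)^2 + (-4)^2 + 3^2 + 5^2
= 25 + 16 + 9 + 25 = 75
||A||_F = sqrt(75) = 8.6603

8.6603


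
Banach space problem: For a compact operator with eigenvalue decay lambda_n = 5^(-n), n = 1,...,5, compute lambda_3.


The eigenvalue formula gives lambda_3 = 1/5^3
= 1/125
= 0.0080

0.0080


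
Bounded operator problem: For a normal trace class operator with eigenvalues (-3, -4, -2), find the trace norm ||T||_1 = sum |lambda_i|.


For a normal operator, singular values equal |eigenvalues|.
Trace norm = sum |lambda_i| = 3 + 4 + 2
= 9

9


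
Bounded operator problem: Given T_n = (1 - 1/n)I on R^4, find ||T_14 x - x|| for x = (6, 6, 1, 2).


T_14 x - x = (1 - 1/14)x - x = -x/14
||x|| = sqrt(77) = 8.7750
||T_14 x - x|| = ||x||/14 = 8.7750/14 = 0.6268

0.6268


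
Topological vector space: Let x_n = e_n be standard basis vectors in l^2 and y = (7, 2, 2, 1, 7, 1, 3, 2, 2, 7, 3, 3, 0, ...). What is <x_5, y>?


x_5 = e_5 is the standard basis vector with 1 in position 5.
<x_5, y> = y_5 = 7
As n -> infinity, <x_n, y> -> 0, confirming weak convergence of (x_n) to 0.

7


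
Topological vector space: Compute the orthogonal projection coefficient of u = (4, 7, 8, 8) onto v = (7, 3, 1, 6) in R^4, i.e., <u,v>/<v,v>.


Computing <u,v> = 4*7 + 7*3 + 8*1 + 8*6 = 105
Computing <v,v> = 7^2 + 3^2 + 1^2 + 6^2 = 95
Projection coefficient = 105/95 = 1.1053

1.1053


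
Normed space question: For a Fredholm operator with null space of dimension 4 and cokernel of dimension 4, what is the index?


The Fredholm index is defined as ind(T) = dim(ker T) - dim(coker T)
= 4 - 4
= 0

0


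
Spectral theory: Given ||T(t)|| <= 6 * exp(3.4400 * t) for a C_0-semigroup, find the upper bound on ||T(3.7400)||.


||T(3.7400)|| <= 6 * exp(3.4400 * 3.7400)
= 6 * exp(12.8656)
= 6 * 386775.6159
= 2.3207e+06

2.3207e+06


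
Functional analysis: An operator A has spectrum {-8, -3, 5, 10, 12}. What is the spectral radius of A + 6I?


Spectrum of A + 6I = {-2, 3, 11, 16, 18}
Spectral radius = max |lambda| over the shifted spectrum
= max(2, 3, 11, 16, 18) = 18

18


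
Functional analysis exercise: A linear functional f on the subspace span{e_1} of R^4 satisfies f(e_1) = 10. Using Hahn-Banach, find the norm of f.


The norm of f is given by ||f|| = sup_{||x||=1} |f(x)|.
On span{e_1}, ||e_1|| = 1, so ||f|| = |f(e_1)| / ||e_1||
= |10| / 1 = 10.0000

10.0000


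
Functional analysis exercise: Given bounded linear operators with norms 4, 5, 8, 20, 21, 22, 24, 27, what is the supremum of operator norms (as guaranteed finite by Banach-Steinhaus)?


By the Uniform Boundedness Principle, the supremum of norms is finite.
sup_k ||T_k|| = max(4, 5, 8, 20, 21, 22, 24, 27) = 27

27


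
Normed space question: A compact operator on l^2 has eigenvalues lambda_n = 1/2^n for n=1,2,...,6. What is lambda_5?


The eigenvalue formula gives lambda_5 = 1/2^5
= 1/32
= 0.0312

0.0312


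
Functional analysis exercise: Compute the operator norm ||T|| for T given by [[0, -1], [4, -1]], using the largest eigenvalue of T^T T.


A^T A = [[16, -4], [-4, 2]]
trace(A^T A) = 18, det(A^T A) = 16
discriminant = 18^2 - 4*16 = 260
Largest eigenvalue of A^T A = (trace + sqrt(disc))/2 = 17.0623
||T|| = sqrt(17.0623) = 4.1306

4.1306


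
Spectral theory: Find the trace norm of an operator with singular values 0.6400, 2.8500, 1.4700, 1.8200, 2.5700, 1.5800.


The nuclear norm is the sum of all singular values.
||T||_1 = 0.6400 + 2.8500 + 1.4700 + 1.8200 + 2.5700 + 1.5800
= 10.9300

10.9300


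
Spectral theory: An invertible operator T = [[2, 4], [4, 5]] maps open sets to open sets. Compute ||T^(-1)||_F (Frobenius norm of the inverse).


det(T) = 2*5 - 4*4 = -6
T^(-1) = (1/-6) * [[5, -4], [-4, 2]] = [[-0.8333, 0.6667], [0.6667, -0.3333]]
||T^(-1)||_F^2 = (-0.8333)^2 + 0.6667^2 + 0.6667^2 + (-0.3333)^2 = 1.6944
||T^(-1)||_F = sqrt(1.6944) = 1.3017

1.3017


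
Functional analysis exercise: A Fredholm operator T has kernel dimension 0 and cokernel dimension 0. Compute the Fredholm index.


The Fredholm index is defined as ind(T) = dim(ker T) - dim(coker T)
= 0 - 0
= 0

0


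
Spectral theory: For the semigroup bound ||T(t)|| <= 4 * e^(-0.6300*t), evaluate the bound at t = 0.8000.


||T(0.8000)|| <= 4 * exp(-0.6300 * 0.8000)
= 4 * exp(-0.5040)
= 4 * 0.6041
= 2.4164

2.4164


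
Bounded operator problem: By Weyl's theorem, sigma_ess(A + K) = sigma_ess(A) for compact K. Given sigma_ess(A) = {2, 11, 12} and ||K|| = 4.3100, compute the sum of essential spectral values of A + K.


By Weyl's theorem, the essential spectrum is invariant under compact perturbations.
sigma_ess(A + K) = sigma_ess(A) = {2, 11, 12}
Sum = 2 + 11 + 12 = 25

25


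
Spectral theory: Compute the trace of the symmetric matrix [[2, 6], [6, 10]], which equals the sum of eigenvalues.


For a self-adjoint (symmetric) matrix, the eigenvalues are real.
The sum of eigenvalues equals the trace of the matrix.
trace = 2 + 10 = 12

12


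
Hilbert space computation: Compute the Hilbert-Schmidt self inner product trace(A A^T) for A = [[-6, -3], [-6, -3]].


trace(A * A^T) = sum of squares of all entries
= (-6)^2 + (-3)^2 + (-6)^2 + (-3)^2
= 36 + 9 + 36 + 9
= 90

90


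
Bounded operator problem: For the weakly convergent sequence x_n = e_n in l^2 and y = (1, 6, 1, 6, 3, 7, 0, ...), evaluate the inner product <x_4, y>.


x_4 = e_4 is the standard basis vector with 1 in position 4.
<x_4, y> = y_4 = 6
As n -> infinity, <x_n, y> -> 0, confirming weak convergence of (x_n) to 0.

6


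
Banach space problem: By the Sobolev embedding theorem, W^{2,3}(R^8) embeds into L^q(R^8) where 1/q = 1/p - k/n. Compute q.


Using the Sobolev embedding formula: 1/q = 1/p - k/n
1/q = 1/3 - 2/8 = 1/12
q = 1/(1/12) = 12

12.0000


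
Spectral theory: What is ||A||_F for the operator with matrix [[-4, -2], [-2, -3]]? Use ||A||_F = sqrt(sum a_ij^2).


||A||_F^2 = sum a_ij^2
= (-4)^2 + (-2)^2 + (-2)^2 + (-3)^2
= 16 + 4 + 4 + 9 = 33
||A||_F = sqrt(33) = 5.7446

5.7446


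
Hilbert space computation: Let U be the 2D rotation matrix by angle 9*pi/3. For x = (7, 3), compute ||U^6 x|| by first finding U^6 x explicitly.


U is a rotation by theta = 9*pi/3
U^6 = rotation by 6*theta = 54*pi/3 = 0*pi/3 (mod 2*pi)
cos(0*pi/3) = 1.0000, sin(0*pi/3) = 0.0000
U^6 x = (1.0000 * 7 - 0.0000 * 3, 0.0000 * 7 + 1.0000 * 3)
= (7.0000, 3.0000)
||U^6 x|| = sqrt(7.0000^2 + 3.0000^2) = sqrt(58.0000) = 7.6158

7.6158


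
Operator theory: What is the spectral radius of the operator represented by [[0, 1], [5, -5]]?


For a 2x2 matrix, eigenvalues satisfy lambda^2 - (trace)*lambda + det = 0
trace = 0 + -5 = -5
det = 0*-5 - 1*5 = -5
discriminant = (-5)^2 - 4*(-5) = 45
spectral radius = max |eigenvalue| = 5.8541

5.8541


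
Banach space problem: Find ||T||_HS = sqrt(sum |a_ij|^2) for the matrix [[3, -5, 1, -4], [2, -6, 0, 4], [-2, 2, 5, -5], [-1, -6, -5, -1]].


The Hilbert-Schmidt norm is sqrt(sum of squares of all entries).
Sum of squares = 3^2 + (-5)^2 + 1^2 + (-4)^2 + 2^2 + (-6)^2 + 0^2 + 4^2 + (-2)^2 + 2^2 + 5^2 + (-5)^2 + (-1)^2 + (-6)^2 + (-5)^2 + (-1)^2
= 9 + 25 + 1 + 16 + 4 + 36 + 0 + 16 + 4 + 4 + 25 + 25 + 1 + 36 + 25 + 1 = 228
||T||_HS = sqrt(228) = 15.0997

15.0997


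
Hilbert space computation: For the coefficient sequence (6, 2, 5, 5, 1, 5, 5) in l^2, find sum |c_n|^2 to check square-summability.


sum |c_n|^2 = 6^2 + 2^2 + 5^2 + 5^2 + 1^2 + 5^2 + 5^2
= 36 + 4 + 25 + 25 + 1 + 25 + 25
= 141

141


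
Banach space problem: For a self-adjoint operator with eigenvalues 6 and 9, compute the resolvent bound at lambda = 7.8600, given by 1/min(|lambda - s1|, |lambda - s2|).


dist(7.8600, {6, 9}) = min(|7.8600 - 6|, |7.8600 - 9|)
= min(1.8600, 1.1400) = 1.1400
Resolvent bound = 1/1.1400 = 0.8772

0.8772


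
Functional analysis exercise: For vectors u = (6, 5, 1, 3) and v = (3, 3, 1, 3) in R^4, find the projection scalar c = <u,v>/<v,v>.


Computing <u,v> = 6*3 + 5*3 + 1*1 + 3*3 = 43
Computing <v,v> = 3^2 + 3^2 + 1^2 + 3^2 = 28
Projection coefficient = 43/28 = 1.5357

1.5357


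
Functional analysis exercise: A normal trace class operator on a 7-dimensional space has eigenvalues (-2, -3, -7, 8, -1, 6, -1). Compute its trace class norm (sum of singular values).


For a normal operator, singular values equal |eigenvalues|.
Trace norm = sum |lambda_i| = 2 + 3 + 7 + 8 + 1 + 6 + 1
= 28

28


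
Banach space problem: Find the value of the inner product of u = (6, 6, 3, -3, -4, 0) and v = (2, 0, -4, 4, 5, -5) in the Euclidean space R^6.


Computing the standard inner product <u, v> = sum u_i * v_i
= 6*2 + 6*0 + 3*-4 + -3*4 + -4*5 + 0*-5
= 12 + 0 + -12 + -12 + -20 + 0
= -32

-32


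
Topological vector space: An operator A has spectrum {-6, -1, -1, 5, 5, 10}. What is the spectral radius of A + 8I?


Spectrum of A + 8I = {2, 7, 7, 13, 13, 18}
Spectral radius = max |lambda| over the shifted spectrum
= max(2, 7, 7, 13, 13, 18) = 18

18


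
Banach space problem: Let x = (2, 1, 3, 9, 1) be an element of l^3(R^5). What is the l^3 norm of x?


The l^3 norm = (sum |x_i|^3)^(1/3)
Sum of 3th powers = 8 + 1 + 27 + 729 + 1 = 766
||x||_3 = (766)^(1/3) = 9.1498

9.1498


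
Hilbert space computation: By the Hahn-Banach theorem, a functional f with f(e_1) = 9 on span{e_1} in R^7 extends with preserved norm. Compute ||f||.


The norm of f is given by ||f|| = sup_{||x||=1} |f(x)|.
On span{e_1}, ||e_1|| = 1, so ||f|| = |f(e_1)| / ||e_1||
= |9| / 1 = 9.0000

9.0000


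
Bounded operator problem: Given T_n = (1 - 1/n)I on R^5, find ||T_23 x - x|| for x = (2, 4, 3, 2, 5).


T_23 x - x = (1 - 1/23)x - x = -x/23
||x|| = sqrt(58) = 7.6158
||T_23 x - x|| = ||x||/23 = 7.6158/23 = 0.3311

0.3311


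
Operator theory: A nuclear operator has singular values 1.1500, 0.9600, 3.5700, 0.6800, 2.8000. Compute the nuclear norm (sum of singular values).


The nuclear norm is the sum of all singular values.
||T||_1 = 1.1500 + 0.9600 + 3.5700 + 0.6800 + 2.8000
= 9.1600

9.1600


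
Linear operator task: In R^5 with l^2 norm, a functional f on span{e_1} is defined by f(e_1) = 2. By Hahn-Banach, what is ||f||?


The norm of f is given by ||f|| = sup_{||x||=1} |f(x)|.
On span{e_1}, ||e_1|| = 1, so ||f|| = |f(e_1)| / ||e_1||
= |2| / 1 = 2.0000

2.0000
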